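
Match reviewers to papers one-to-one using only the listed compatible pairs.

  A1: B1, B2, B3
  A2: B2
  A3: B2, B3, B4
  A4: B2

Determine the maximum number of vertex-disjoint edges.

Unit-capacity flow: source→left, listed edges, right→sink; max matching = max flow.
Augmenting path A1→B1 (+1); matched 1.
Augmenting path A2→B2 (+1); matched 2.
Augmenting path A3→B3 (+1); matched 3.
No augmenting path remains; maximum matching = 3.
König certificate: {A1, A3, B2} is a vertex cover of size 3 (every listed pair touches it), so no matching can be larger.

3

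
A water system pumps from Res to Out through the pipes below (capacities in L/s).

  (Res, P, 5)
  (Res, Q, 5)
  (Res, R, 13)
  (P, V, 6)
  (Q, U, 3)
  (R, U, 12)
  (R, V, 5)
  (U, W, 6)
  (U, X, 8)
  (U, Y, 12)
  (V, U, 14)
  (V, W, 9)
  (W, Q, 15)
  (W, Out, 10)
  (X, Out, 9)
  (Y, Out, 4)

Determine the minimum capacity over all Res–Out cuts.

Augment Res→P→V→W→Out: bottleneck 5, flow now 5.
Augment Res→Q→U→W→Out: bottleneck 3, flow now 8.
Augment Res→R→U→W→Out: bottleneck 2, flow now 10.
Augment Res→R→U→X→Out: bottleneck 8, flow now 18.
Augment Res→R→U→Y→Out: bottleneck 2, flow now 20.
Augment Res→R→V→U→Y→Out: bottleneck 1, flow now 21.
No augmenting path remains; maximum flow = 21.
By max-flow min-cut, the minimum cut capacity equals the max flow.
In the residual graph, reachable from Res: {Res, Q}.
Min-cut edges: Res→P (5), Res→R (13), Q→U (3); capacity 5 + 13 + 3 = 21.

21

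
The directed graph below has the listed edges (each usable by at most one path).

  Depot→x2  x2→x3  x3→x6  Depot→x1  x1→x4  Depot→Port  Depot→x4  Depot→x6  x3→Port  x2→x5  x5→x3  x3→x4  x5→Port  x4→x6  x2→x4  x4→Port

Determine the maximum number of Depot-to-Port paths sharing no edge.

3

Assign every edge capacity 1; by Menger, the answer equals the max flow.
Path Depot→Port (+1); total 1.
Path Depot→x4→Port (+1); total 2.
Path Depot→x2→x3→Port (+1); total 3.
No residual Depot→Port path; max flow = 3.
Certifying cut of size 3: {Depot→Port, Depot→x2, x4→Port}.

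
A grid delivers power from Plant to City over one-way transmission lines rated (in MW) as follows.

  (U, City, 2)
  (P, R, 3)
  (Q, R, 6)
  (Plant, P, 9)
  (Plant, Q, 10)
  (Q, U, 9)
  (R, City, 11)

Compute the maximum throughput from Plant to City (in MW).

Augment Plant→P→R→City: bottleneck 3, flow now 3.
Augment Plant→Q→R→City: bottleneck 6, flow now 9.
Augment Plant→Q→U→City: bottleneck 2, flow now 11.
No augmenting path remains; maximum flow = 11.
In the residual graph, reachable from Plant: {Plant, P, Q, U}.
Min-cut edges: P→R (3), Q→R (6), U→City (2); capacity 3 + 6 + 2 = 11.
This cut is saturated, so no flow can exceed 11.

11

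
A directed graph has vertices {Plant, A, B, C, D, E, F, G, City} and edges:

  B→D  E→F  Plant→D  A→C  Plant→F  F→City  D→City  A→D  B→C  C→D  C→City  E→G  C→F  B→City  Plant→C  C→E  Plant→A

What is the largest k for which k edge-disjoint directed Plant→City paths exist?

3

Assign every edge capacity 1; by Menger, the answer equals the max flow.
Path Plant→C→City (+1); total 1.
Path Plant→D→City (+1); total 2.
Path Plant→F→City (+1); total 3.
No residual Plant→City path; max flow = 3.
Certifying cut of size 3: {C→City, D→City, F→City}.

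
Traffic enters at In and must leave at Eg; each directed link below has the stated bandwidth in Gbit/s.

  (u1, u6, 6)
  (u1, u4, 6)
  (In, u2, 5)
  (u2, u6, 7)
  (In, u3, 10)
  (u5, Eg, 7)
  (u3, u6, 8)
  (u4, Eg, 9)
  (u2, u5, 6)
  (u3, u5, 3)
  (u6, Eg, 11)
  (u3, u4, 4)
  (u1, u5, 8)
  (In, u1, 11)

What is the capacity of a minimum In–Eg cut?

26

Augment In→u1→u4→Eg: bottleneck 6, flow now 6.
Augment In→u1→u5→Eg: bottleneck 5, flow now 11.
Augment In→u2→u5→Eg: bottleneck 2, flow now 13.
Augment In→u2→u6→Eg: bottleneck 3, flow now 16.
Augment In→u3→u4→Eg: bottleneck 3, flow now 19.
Augment In→u3→u6→Eg: bottleneck 7, flow now 26.
No augmenting path remains; maximum flow = 26.
By max-flow min-cut, the minimum cut capacity equals the max flow.
In the residual graph, reachable from In: {In}.
Min-cut edges: In→u1 (11), In→u2 (5), In→u3 (10); capacity 11 + 5 + 10 = 26.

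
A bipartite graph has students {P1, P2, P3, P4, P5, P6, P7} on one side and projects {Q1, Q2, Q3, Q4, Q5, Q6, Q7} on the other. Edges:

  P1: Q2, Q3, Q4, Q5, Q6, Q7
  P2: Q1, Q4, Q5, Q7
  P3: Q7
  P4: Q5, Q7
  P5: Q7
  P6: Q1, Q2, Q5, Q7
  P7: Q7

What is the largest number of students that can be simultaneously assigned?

5

Unit-capacity flow: source→left, listed edges, right→sink; max matching = max flow.
Augmenting path P1→Q2 (+1); matched 1.
Augmenting path P2→Q1 (+1); matched 2.
Augmenting path P3→Q7 (+1); matched 3.
Augmenting path P4→Q5 (+1); matched 4.
Augmenting path P6→Q1→P2→Q4 (+1); matched 5.
No augmenting path remains; maximum matching = 5.
König certificate: {P1, P2, P4, P6, Q7} is a vertex cover of size 5 (every listed pair touches it), so no matching can be larger.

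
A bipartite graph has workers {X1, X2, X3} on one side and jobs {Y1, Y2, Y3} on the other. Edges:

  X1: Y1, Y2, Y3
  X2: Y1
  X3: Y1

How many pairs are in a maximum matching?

Unit-capacity flow: source→left, listed edges, right→sink; max matching = max flow.
Augmenting path X1→Y1 (+1); matched 1.
Augmenting path X2→Y1→X1→Y2 (+1); matched 2.
No augmenting path remains; maximum matching = 2.
König certificate: {X1, Y1} is a vertex cover of size 2 (every listed pair touches it), so no matching can be larger.

2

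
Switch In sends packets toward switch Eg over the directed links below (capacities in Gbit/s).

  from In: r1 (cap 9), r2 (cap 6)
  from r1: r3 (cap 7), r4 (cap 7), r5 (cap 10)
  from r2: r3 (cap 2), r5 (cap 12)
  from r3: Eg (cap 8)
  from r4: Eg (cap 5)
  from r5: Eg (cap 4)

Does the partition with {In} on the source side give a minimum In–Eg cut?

Yes — it is a minimum cut (capacity 15).

Given cut capacity: 9 + 6 = 15.
Augment In→r1→r3→Eg: bottleneck 7, flow now 7.
Augment In→r1→r4→Eg: bottleneck 2, flow now 9.
Augment In→r2→r3→Eg: bottleneck 1, flow now 10.
Augment In→r2→r5→Eg: bottleneck 4, flow now 14.
Augment In→r2→r3→r1→r4→Eg: bottleneck 1, flow now 15. (uses reverse residual edge)
No augmenting path remains; maximum flow = 15.
Cut capacity 15 equals the max flow, so it is a minimum cut.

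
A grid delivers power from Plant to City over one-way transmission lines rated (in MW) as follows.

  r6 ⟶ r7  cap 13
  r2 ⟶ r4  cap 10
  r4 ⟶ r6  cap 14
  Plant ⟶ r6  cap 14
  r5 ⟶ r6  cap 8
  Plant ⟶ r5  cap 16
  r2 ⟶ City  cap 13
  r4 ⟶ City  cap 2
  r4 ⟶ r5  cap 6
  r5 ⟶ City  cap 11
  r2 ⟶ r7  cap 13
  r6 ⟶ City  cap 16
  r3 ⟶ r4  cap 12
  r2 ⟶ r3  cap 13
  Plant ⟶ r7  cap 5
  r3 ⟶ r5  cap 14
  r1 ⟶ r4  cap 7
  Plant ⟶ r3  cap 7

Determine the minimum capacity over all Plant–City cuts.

Augment Plant→r5→City: bottleneck 11, flow now 11.
Augment Plant→r6→City: bottleneck 14, flow now 25.
Augment Plant→r3→r4→City: bottleneck 2, flow now 27.
Augment Plant→r5→r6→City: bottleneck 2, flow now 29.
No augmenting path remains; maximum flow = 29.
By max-flow min-cut, the minimum cut capacity equals the max flow.
In the residual graph, reachable from Plant: {Plant, r3, r4, r5, r6, r7}.
Min-cut edges: r4→City (2), r5→City (11), r6→City (16); capacity 2 + 11 + 16 = 29.

29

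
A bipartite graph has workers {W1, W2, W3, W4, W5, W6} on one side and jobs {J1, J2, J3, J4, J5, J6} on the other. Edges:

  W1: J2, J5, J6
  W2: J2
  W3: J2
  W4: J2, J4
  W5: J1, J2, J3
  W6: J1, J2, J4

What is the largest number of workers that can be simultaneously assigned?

Unit-capacity flow: source→left, listed edges, right→sink; max matching = max flow.
Augmenting path W1→J2 (+1); matched 1.
Augmenting path W4→J4 (+1); matched 2.
Augmenting path W5→J1 (+1); matched 3.
Augmenting path W2→J2→W1→J5 (+1); matched 4.
Augmenting path W6→J1→W5→J3 (+1); matched 5.
No augmenting path remains; maximum matching = 5.
König certificate: {W1, W4, W5, W6, J2} is a vertex cover of size 5 (every listed pair touches it), so no matching can be larger.

5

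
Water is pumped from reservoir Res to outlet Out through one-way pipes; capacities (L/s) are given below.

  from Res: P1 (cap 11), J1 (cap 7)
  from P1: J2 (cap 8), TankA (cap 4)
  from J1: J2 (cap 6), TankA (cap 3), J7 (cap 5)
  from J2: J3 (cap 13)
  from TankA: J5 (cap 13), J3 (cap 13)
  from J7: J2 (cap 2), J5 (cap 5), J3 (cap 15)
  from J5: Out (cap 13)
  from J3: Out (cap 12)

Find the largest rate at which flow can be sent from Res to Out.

18

Augment Res→P1→J2→J3→Out: bottleneck 8, flow now 8.
Augment Res→P1→TankA→J5→Out: bottleneck 3, flow now 11.
Augment Res→J1→J2→J3→Out: bottleneck 4, flow now 15.
Augment Res→J1→TankA→J5→Out: bottleneck 3, flow now 18.
No augmenting path remains; maximum flow = 18.
In the residual graph, reachable from Res: {Res}.
Min-cut edges: Res→P1 (11), Res→J1 (7); capacity 11 + 7 = 18.
This cut is saturated, so no flow can exceed 18.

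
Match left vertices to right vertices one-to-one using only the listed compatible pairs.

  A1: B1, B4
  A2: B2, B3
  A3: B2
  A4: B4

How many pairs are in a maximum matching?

4

Unit-capacity flow: source→left, listed edges, right→sink; max matching = max flow.
Augmenting path A1→B1 (+1); matched 1.
Augmenting path A2→B2 (+1); matched 2.
Augmenting path A4→B4 (+1); matched 3.
Augmenting path A3→B2→A2→B3 (+1); matched 4.
No augmenting path remains; maximum matching = 4.
König certificate: {A1, A2, A3, A4} is a vertex cover of size 4 (every listed pair touches it), so no matching can be larger.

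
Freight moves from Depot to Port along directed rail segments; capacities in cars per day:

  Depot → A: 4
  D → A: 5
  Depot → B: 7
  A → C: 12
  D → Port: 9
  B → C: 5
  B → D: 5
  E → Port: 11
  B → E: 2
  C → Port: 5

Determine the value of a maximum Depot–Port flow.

11

Augment Depot→A→C→Port: bottleneck 4, flow now 4.
Augment Depot→B→C→Port: bottleneck 1, flow now 5.
Augment Depot→B→D→Port: bottleneck 5, flow now 10.
Augment Depot→B→E→Port: bottleneck 1, flow now 11.
No augmenting path remains; maximum flow = 11.
In the residual graph, reachable from Depot: {Depot}.
Min-cut edges: Depot→A (4), Depot→B (7); capacity 4 + 7 = 11.
This cut is saturated, so no flow can exceed 11.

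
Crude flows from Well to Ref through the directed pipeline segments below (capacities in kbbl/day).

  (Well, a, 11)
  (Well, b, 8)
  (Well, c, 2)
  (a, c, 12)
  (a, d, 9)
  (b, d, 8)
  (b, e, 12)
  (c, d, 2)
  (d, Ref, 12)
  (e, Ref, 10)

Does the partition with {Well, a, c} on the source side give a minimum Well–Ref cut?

Yes — it is a minimum cut (capacity 19).

Given cut capacity: 8 + 9 + 2 = 19.
Augment Well→a→d→Ref: bottleneck 9, flow now 9.
Augment Well→b→d→Ref: bottleneck 3, flow now 12.
Augment Well→b→e→Ref: bottleneck 5, flow now 17.
Augment Well→c→d→b→e→Ref: bottleneck 2, flow now 19. (uses reverse residual edge)
No augmenting path remains; maximum flow = 19.
Cut capacity 19 equals the max flow, so it is a minimum cut.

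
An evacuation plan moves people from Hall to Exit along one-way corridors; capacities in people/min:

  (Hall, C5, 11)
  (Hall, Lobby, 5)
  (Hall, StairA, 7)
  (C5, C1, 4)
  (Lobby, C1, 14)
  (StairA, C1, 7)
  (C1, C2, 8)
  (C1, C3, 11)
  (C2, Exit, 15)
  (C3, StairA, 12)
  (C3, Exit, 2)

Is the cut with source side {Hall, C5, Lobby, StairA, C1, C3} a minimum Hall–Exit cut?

Given cut capacity: 8 + 2 = 10.
Augment Hall→C5→C1→C2→Exit: bottleneck 4, flow now 4.
Augment Hall→Lobby→C1→C2→Exit: bottleneck 4, flow now 8.
Augment Hall→Lobby→C1→C3→Exit: bottleneck 1, flow now 9.
Augment Hall→StairA→C1→C3→Exit: bottleneck 1, flow now 10.
No augmenting path remains; maximum flow = 10.
Cut capacity 10 equals the max flow, so it is a minimum cut.

Yes — it is a minimum cut (capacity 10).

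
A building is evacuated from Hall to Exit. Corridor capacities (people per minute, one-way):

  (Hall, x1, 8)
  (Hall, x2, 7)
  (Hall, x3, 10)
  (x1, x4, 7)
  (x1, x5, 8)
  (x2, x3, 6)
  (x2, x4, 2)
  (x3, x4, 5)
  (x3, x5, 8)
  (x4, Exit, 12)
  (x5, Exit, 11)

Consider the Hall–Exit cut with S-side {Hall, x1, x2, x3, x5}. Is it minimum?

Given cut capacity: 7 + 2 + 5 + 11 = 25.
Augment Hall→x1→x4→Exit: bottleneck 7, flow now 7.
Augment Hall→x1→x5→Exit: bottleneck 1, flow now 8.
Augment Hall→x2→x4→Exit: bottleneck 2, flow now 10.
Augment Hall→x3→x4→Exit: bottleneck 3, flow now 13.
Augment Hall→x3→x5→Exit: bottleneck 7, flow now 20.
Augment Hall→x2→x3→x5→Exit: bottleneck 1, flow now 21.
Augment Hall→x2→x3→x4→x1→x5→Exit: bottleneck 2, flow now 23. (uses reverse residual edge)
No augmenting path remains; maximum flow = 23.
In the residual graph, reachable from Hall: {Hall, x2, x3}.
Min-cut edges: Hall→x1 (8), x2→x4 (2), x3→x4 (5), x3→x5 (8); capacity 8 + 2 + 5 + 8 = 23.
Cut capacity 25 exceeds the max flow 23, so it is not minimum.

No — its capacity is 25, but the minimum cut has capacity 23.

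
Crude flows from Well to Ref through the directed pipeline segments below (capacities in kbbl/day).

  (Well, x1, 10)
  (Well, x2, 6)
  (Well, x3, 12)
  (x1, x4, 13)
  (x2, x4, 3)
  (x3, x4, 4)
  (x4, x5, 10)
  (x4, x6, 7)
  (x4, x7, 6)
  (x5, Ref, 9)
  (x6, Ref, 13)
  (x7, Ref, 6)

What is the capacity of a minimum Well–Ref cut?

17

Augment Well→x1→x4→x5→Ref: bottleneck 9, flow now 9.
Augment Well→x1→x4→x6→Ref: bottleneck 1, flow now 10.
Augment Well→x2→x4→x6→Ref: bottleneck 3, flow now 13.
Augment Well→x3→x4→x6→Ref: bottleneck 3, flow now 16.
Augment Well→x3→x4→x7→Ref: bottleneck 1, flow now 17.
No augmenting path remains; maximum flow = 17.
By max-flow min-cut, the minimum cut capacity equals the max flow.
In the residual graph, reachable from Well: {Well, x2, x3}.
Min-cut edges: Well→x1 (10), x2→x4 (3), x3→x4 (4); capacity 10 + 3 + 4 = 17.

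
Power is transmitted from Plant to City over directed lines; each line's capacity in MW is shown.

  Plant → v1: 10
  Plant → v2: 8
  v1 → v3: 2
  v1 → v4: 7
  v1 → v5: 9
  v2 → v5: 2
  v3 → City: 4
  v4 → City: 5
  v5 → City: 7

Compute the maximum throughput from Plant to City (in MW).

12

Augment Plant→v1→v3→City: bottleneck 2, flow now 2.
Augment Plant→v1→v4→City: bottleneck 5, flow now 7.
Augment Plant→v1→v5→City: bottleneck 3, flow now 10.
Augment Plant→v2→v5→City: bottleneck 2, flow now 12.
No augmenting path remains; maximum flow = 12.
In the residual graph, reachable from Plant: {Plant, v2}.
Min-cut edges: Plant→v1 (10), v2→v5 (2); capacity 10 + 2 = 12.
This cut is saturated, so no flow can exceed 12.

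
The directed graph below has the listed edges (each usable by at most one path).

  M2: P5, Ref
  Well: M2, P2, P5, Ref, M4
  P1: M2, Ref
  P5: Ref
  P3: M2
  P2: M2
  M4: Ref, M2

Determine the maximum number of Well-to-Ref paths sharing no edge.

4

Assign every edge capacity 1; by Menger, the answer equals the max flow.
Path Well→Ref (+1); total 1.
Path Well→M4→Ref (+1); total 2.
Path Well→P5→Ref (+1); total 3.
Path Well→M2→Ref (+1); total 4.
No residual Well→Ref path; max flow = 4.
Certifying cut of size 4: {M2→Ref, P5→Ref, Well→M4, Well→Ref}.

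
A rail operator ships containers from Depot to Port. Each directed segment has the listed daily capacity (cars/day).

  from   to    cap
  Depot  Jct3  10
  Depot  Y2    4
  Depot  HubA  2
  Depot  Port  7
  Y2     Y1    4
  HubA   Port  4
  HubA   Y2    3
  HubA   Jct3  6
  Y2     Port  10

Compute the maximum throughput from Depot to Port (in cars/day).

Augment Depot→Port: bottleneck 7, flow now 7.
Augment Depot→HubA→Port: bottleneck 2, flow now 9.
Augment Depot→Y2→Port: bottleneck 4, flow now 13.
No augmenting path remains; maximum flow = 13.
In the residual graph, reachable from Depot: {Depot, Jct3}.
Min-cut edges: Depot→HubA (2), Depot→Y2 (4), Depot→Port (7); capacity 2 + 4 + 7 = 13.
This cut is saturated, so no flow can exceed 13.

13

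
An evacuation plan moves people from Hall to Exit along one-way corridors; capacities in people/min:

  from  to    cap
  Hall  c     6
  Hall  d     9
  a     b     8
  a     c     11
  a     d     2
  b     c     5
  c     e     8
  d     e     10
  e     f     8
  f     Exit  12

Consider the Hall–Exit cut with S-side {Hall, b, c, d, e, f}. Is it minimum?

Given cut capacity: 12 = 12.
Augment Hall→c→e→f→Exit: bottleneck 6, flow now 6.
Augment Hall→d→e→f→Exit: bottleneck 2, flow now 8.
No augmenting path remains; maximum flow = 8.
In the residual graph, reachable from Hall: {Hall, c, d, e}.
Min-cut edges: e→f (8); capacity 8 = 8.
Cut capacity 12 exceeds the max flow 8, so it is not minimum.

No — its capacity is 12, but the minimum cut has capacity 8.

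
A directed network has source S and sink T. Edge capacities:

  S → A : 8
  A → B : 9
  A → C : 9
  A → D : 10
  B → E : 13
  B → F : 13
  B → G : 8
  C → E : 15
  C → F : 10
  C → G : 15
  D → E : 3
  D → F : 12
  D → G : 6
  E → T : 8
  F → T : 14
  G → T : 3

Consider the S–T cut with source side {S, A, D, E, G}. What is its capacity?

Edges leaving {S, A, D, E, G}: A→B (9), A→C (9), D→F (12), E→T (8), G→T (3).
Cut capacity = 9 + 9 + 12 + 8 + 3 = 41.

41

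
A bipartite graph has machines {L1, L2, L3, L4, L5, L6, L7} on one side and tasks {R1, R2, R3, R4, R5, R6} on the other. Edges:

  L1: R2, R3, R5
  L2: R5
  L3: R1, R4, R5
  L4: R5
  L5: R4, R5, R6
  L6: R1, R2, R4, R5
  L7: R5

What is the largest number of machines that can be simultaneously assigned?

5

Unit-capacity flow: source→left, listed edges, right→sink; max matching = max flow.
Augmenting path L1→R2 (+1); matched 1.
Augmenting path L2→R5 (+1); matched 2.
Augmenting path L3→R1 (+1); matched 3.
Augmenting path L5→R4 (+1); matched 4.
Augmenting path L6→R2→L1→R3 (+1); matched 5.
No augmenting path remains; maximum matching = 5.
König certificate: {L1, L3, L5, L6, R5} is a vertex cover of size 5 (every listed pair touches it), so no matching can be larger.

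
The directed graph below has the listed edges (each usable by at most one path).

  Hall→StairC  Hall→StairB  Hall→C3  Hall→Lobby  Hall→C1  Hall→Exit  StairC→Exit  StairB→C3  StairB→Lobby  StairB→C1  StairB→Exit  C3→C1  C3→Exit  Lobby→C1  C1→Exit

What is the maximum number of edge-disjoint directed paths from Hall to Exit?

Assign every edge capacity 1; by Menger, the answer equals the max flow.
Path Hall→Exit (+1); total 1.
Path Hall→StairC→Exit (+1); total 2.
Path Hall→StairB→Exit (+1); total 3.
Path Hall→C3→Exit (+1); total 4.
Path Hall→C1→Exit (+1); total 5.
No residual Hall→Exit path; max flow = 5.
Certifying cut of size 5: {C1→Exit, Hall→C3, Hall→Exit, Hall→StairB, Hall→StairC}.

5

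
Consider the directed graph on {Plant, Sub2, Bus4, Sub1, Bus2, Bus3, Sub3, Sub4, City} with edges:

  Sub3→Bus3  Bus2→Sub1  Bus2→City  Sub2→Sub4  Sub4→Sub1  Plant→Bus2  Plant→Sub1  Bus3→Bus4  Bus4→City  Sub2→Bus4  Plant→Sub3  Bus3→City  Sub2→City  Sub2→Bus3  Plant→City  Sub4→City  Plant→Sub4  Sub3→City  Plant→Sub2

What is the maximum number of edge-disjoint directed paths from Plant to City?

Assign every edge capacity 1; by Menger, the answer equals the max flow.
Path Plant→City (+1); total 1.
Path Plant→Sub2→City (+1); total 2.
Path Plant→Bus2→City (+1); total 3.
Path Plant→Sub3→City (+1); total 4.
Path Plant→Sub4→City (+1); total 5.
No residual Plant→City path; max flow = 5.
Certifying cut of size 5: {Plant→Bus2, Plant→City, Plant→Sub2, Plant→Sub3, Plant→Sub4}.

5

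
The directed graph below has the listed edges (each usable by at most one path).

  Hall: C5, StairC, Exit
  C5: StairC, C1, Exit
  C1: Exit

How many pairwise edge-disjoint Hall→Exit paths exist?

Assign every edge capacity 1; by Menger, the answer equals the max flow.
Path Hall→Exit (+1); total 1.
Path Hall→C5→Exit (+1); total 2.
No residual Hall→Exit path; max flow = 2.
Certifying cut of size 2: {Hall→C5, Hall→Exit}.

2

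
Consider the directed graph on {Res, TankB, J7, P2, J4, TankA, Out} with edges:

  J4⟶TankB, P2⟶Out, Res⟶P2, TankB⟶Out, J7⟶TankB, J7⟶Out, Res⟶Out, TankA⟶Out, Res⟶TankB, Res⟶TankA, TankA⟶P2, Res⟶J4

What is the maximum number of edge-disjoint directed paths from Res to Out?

4

Assign every edge capacity 1; by Menger, the answer equals the max flow.
Path Res→Out (+1); total 1.
Path Res→TankB→Out (+1); total 2.
Path Res→P2→Out (+1); total 3.
Path Res→TankA→Out (+1); total 4.
No residual Res→Out path; max flow = 4.
Certifying cut of size 4: {Res→Out, Res→P2, Res→TankA, TankB→Out}.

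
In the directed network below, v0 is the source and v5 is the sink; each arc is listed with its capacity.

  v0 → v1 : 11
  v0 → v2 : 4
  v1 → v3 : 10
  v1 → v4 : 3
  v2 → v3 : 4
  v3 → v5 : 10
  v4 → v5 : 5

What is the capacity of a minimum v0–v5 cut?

13

Augment v0→v1→v3→v5: bottleneck 10, flow now 10.
Augment v0→v1→v4→v5: bottleneck 1, flow now 11.
Augment v0→v2→v3→v1→v4→v5: bottleneck 2, flow now 13. (uses reverse residual edge)
No augmenting path remains; maximum flow = 13.
By max-flow min-cut, the minimum cut capacity equals the max flow.
In the residual graph, reachable from v0: {v0, v1, v2, v3}.
Min-cut edges: v1→v4 (3), v3→v5 (10); capacity 3 + 10 = 13.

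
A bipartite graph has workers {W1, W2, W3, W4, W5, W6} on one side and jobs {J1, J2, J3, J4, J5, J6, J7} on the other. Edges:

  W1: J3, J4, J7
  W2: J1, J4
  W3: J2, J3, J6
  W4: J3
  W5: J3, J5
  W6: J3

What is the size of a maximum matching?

5

Unit-capacity flow: source→left, listed edges, right→sink; max matching = max flow.
Augmenting path W1→J3 (+1); matched 1.
Augmenting path W2→J1 (+1); matched 2.
Augmenting path W3→J2 (+1); matched 3.
Augmenting path W5→J5 (+1); matched 4.
Augmenting path W4→J3→W1→J4 (+1); matched 5.
No augmenting path remains; maximum matching = 5.
König certificate: {W1, W2, W3, W5, J3} is a vertex cover of size 5 (every listed pair touches it), so no matching can be larger.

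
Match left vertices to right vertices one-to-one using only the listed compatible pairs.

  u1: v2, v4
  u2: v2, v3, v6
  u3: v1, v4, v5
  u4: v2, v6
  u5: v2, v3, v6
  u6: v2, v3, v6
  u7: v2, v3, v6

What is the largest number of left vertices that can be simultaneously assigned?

5

Unit-capacity flow: source→left, listed edges, right→sink; max matching = max flow.
Augmenting path u1→v2 (+1); matched 1.
Augmenting path u2→v3 (+1); matched 2.
Augmenting path u3→v1 (+1); matched 3.
Augmenting path u4→v6 (+1); matched 4.
Augmenting path u5→v2→u1→v4 (+1); matched 5.
No augmenting path remains; maximum matching = 5.
König certificate: {u1, u3, v2, v3, v6} is a vertex cover of size 5 (every listed pair touches it), so no matching can be larger.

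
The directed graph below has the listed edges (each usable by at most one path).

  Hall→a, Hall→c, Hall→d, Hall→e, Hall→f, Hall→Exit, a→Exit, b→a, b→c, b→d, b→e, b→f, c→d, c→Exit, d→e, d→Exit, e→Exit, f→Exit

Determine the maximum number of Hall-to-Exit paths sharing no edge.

Assign every edge capacity 1; by Menger, the answer equals the max flow.
Path Hall→Exit (+1); total 1.
Path Hall→a→Exit (+1); total 2.
Path Hall→c→Exit (+1); total 3.
Path Hall→d→Exit (+1); total 4.
Path Hall→e→Exit (+1); total 5.
Path Hall→f→Exit (+1); total 6.
No residual Hall→Exit path; max flow = 6.
Certifying cut of size 6: {Hall→Exit, Hall→a, Hall→c, Hall→d, Hall→e, Hall→f}.

6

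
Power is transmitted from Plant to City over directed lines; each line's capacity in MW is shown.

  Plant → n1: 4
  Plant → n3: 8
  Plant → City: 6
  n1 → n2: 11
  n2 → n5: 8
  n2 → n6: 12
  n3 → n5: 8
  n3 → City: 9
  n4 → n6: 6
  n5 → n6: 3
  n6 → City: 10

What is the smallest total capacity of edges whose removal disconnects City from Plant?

Augment Plant→City: bottleneck 6, flow now 6.
Augment Plant→n3→City: bottleneck 8, flow now 14.
Augment Plant→n1→n2→n6→City: bottleneck 4, flow now 18.
No augmenting path remains; maximum flow = 18.
By max-flow min-cut, the minimum cut capacity equals the max flow.
In the residual graph, reachable from Plant: {Plant}.
Min-cut edges: Plant→n1 (4), Plant→n3 (8), Plant→City (6); capacity 4 + 8 + 6 = 18.

18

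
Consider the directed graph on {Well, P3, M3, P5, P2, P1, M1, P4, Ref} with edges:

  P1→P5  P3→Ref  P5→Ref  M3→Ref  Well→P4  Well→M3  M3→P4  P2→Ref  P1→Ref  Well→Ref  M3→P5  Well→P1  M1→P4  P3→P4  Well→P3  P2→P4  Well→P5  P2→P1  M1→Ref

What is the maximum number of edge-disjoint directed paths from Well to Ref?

Assign every edge capacity 1; by Menger, the answer equals the max flow.
Path Well→Ref (+1); total 1.
Path Well→P3→Ref (+1); total 2.
Path Well→M3→Ref (+1); total 3.
Path Well→P5→Ref (+1); total 4.
Path Well→P1→Ref (+1); total 5.
No residual Well→Ref path; max flow = 5.
Certifying cut of size 5: {Well→M3, Well→P1, Well→P3, Well→P5, Well→Ref}.

5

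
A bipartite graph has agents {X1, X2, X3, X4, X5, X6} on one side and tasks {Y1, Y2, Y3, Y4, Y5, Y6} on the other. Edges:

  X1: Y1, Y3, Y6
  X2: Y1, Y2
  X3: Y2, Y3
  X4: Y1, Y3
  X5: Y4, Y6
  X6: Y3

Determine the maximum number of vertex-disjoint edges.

5

Unit-capacity flow: source→left, listed edges, right→sink; max matching = max flow.
Augmenting path X1→Y1 (+1); matched 1.
Augmenting path X2→Y2 (+1); matched 2.
Augmenting path X3→Y3 (+1); matched 3.
Augmenting path X5→Y4 (+1); matched 4.
Augmenting path X4→Y1→X1→Y6 (+1); matched 5.
No augmenting path remains; maximum matching = 5.
König certificate: {X1, X5, Y1, Y2, Y3} is a vertex cover of size 5 (every listed pair touches it), so no matching can be larger.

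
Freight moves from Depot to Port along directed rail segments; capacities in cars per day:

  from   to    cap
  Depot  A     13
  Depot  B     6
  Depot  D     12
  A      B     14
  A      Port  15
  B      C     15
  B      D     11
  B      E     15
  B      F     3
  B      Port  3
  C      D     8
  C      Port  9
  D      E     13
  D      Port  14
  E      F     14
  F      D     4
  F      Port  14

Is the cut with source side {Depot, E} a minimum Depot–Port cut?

No — its capacity is 45, but the minimum cut has capacity 31.

Given cut capacity: 13 + 6 + 12 + 14 = 45.
Augment Depot→A→Port: bottleneck 13, flow now 13.
Augment Depot→B→Port: bottleneck 3, flow now 16.
Augment Depot→D→Port: bottleneck 12, flow now 28.
Augment Depot→B→C→Port: bottleneck 3, flow now 31.
No augmenting path remains; maximum flow = 31.
In the residual graph, reachable from Depot: {Depot}.
Min-cut edges: Depot→A (13), Depot→B (6), Depot→D (12); capacity 13 + 6 + 12 = 31.
Cut capacity 45 exceeds the max flow 31, so it is not minimum.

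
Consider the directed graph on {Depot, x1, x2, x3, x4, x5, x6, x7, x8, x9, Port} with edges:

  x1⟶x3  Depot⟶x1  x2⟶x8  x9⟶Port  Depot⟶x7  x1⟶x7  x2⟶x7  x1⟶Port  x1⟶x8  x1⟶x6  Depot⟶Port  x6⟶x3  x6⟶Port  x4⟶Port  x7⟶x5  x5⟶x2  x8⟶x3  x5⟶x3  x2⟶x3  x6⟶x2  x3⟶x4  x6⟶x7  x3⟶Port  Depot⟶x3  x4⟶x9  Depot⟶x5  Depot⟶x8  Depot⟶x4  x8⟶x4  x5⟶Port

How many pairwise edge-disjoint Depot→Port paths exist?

6

Assign every edge capacity 1; by Menger, the answer equals the max flow.
Path Depot→Port (+1); total 1.
Path Depot→x1→Port (+1); total 2.
Path Depot→x3→Port (+1); total 3.
Path Depot→x4→Port (+1); total 4.
Path Depot→x5→Port (+1); total 5.
Path Depot→x8→x4→x9→Port (+1); total 6.
No residual Depot→Port path; max flow = 6.
Certifying cut of size 6: {Depot→Port, Depot→x1, x3→Port, x4→Port, x4→x9, x5→Port}.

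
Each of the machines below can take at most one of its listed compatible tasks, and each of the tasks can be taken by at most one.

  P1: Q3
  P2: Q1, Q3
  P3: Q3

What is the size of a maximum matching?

2

Unit-capacity flow: source→left, listed edges, right→sink; max matching = max flow.
Augmenting path P1→Q3 (+1); matched 1.
Augmenting path P2→Q1 (+1); matched 2.
No augmenting path remains; maximum matching = 2.
König certificate: {P2, Q3} is a vertex cover of size 2 (every listed pair touches it), so no matching can be larger.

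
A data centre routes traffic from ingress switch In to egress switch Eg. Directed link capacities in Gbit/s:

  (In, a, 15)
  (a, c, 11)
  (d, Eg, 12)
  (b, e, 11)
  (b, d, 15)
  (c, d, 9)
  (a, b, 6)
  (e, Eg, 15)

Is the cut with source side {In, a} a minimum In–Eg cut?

No — its capacity is 17, but the minimum cut has capacity 15.

Given cut capacity: 6 + 11 = 17.
Augment In→a→b→d→Eg: bottleneck 6, flow now 6.
Augment In→a→c→d→Eg: bottleneck 6, flow now 12.
Augment In→a→c→d→b→e→Eg: bottleneck 3, flow now 15. (uses reverse residual edge)
No augmenting path remains; maximum flow = 15.
In the residual graph, reachable from In: {In}.
Min-cut edges: In→a (15); capacity 15 = 15.
Cut capacity 17 exceeds the max flow 15, so it is not minimum.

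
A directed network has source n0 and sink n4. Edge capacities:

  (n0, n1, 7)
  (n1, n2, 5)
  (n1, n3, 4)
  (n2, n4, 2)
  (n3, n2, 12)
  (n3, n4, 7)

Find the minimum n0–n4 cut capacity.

6

Augment n0→n1→n2→n4: bottleneck 2, flow now 2.
Augment n0→n1→n3→n4: bottleneck 4, flow now 6.
No augmenting path remains; maximum flow = 6.
By max-flow min-cut, the minimum cut capacity equals the max flow.
In the residual graph, reachable from n0: {n0, n1, n2}.
Min-cut edges: n1→n3 (4), n2→n4 (2); capacity 4 + 2 = 6.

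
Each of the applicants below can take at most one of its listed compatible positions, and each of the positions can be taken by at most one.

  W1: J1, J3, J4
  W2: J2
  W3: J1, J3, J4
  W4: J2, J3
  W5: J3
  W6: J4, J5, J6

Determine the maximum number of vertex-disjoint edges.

5

Unit-capacity flow: source→left, listed edges, right→sink; max matching = max flow.
Augmenting path W1→J1 (+1); matched 1.
Augmenting path W2→J2 (+1); matched 2.
Augmenting path W3→J3 (+1); matched 3.
Augmenting path W6→J4 (+1); matched 4.
Augmenting path W4→J3→W3→J4→W6→J5 (+1); matched 5.
No augmenting path remains; maximum matching = 5.
König certificate: {W1, W3, W6, J2, J3} is a vertex cover of size 5 (every listed pair touches it), so no matching can be larger.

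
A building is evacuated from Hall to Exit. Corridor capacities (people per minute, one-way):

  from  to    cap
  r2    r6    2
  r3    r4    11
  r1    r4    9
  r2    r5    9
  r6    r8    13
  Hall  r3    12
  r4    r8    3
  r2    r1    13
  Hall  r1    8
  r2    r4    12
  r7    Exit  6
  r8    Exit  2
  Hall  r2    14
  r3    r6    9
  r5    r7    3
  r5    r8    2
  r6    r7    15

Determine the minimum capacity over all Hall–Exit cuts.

8

Augment Hall→r1→r4→r8→Exit: bottleneck 2, flow now 2.
Augment Hall→r2→r5→r7→Exit: bottleneck 3, flow now 5.
Augment Hall→r2→r6→r7→Exit: bottleneck 2, flow now 7.
Augment Hall→r3→r6→r7→Exit: bottleneck 1, flow now 8.
No augmenting path remains; maximum flow = 8.
By max-flow min-cut, the minimum cut capacity equals the max flow.
In the residual graph, reachable from Hall: {Hall, r1, r2, r3, r4, r5, r6, r7, r8}.
Min-cut edges: r7→Exit (6), r8→Exit (2); capacity 6 + 2 = 8.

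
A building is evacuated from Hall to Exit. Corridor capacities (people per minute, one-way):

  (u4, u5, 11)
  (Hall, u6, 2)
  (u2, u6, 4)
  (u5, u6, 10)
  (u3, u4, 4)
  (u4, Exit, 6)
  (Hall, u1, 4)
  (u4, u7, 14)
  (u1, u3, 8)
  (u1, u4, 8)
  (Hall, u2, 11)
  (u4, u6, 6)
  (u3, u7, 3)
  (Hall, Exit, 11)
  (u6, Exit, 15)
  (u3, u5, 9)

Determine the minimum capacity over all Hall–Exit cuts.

21

Augment Hall→Exit: bottleneck 11, flow now 11.
Augment Hall→u6→Exit: bottleneck 2, flow now 13.
Augment Hall→u1→u4→Exit: bottleneck 4, flow now 17.
Augment Hall→u2→u6→Exit: bottleneck 4, flow now 21.
No augmenting path remains; maximum flow = 21.
By max-flow min-cut, the minimum cut capacity equals the max flow.
In the residual graph, reachable from Hall: {Hall, u2}.
Min-cut edges: Hall→u1 (4), Hall→u6 (2), Hall→Exit (11), u2→u6 (4); capacity 4 + 2 + 11 + 4 = 21.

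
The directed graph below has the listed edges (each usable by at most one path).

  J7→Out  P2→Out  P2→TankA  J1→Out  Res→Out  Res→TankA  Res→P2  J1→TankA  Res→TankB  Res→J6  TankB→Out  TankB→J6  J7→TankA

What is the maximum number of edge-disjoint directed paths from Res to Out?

Assign every edge capacity 1; by Menger, the answer equals the max flow.
Path Res→Out (+1); total 1.
Path Res→TankB→Out (+1); total 2.
Path Res→P2→Out (+1); total 3.
No residual Res→Out path; max flow = 3.
Certifying cut of size 3: {Res→Out, Res→P2, Res→TankB}.

3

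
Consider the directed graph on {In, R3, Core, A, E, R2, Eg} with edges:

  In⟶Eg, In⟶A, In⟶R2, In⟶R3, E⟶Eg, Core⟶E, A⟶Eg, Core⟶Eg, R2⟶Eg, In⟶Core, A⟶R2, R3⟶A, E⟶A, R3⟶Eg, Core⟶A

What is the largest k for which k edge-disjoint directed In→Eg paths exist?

Assign every edge capacity 1; by Menger, the answer equals the max flow.
Path In→Eg (+1); total 1.
Path In→R3→Eg (+1); total 2.
Path In→Core→Eg (+1); total 3.
Path In→A→Eg (+1); total 4.
Path In→R2→Eg (+1); total 5.
No residual In→Eg path; max flow = 5.
Certifying cut of size 5: {In→A, In→Core, In→Eg, In→R2, In→R3}.

5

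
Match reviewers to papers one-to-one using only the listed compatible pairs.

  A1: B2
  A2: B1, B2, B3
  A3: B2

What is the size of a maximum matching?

Unit-capacity flow: source→left, listed edges, right→sink; max matching = max flow.
Augmenting path A1→B2 (+1); matched 1.
Augmenting path A2→B1 (+1); matched 2.
No augmenting path remains; maximum matching = 2.
König certificate: {A2, B2} is a vertex cover of size 2 (every listed pair touches it), so no matching can be larger.

2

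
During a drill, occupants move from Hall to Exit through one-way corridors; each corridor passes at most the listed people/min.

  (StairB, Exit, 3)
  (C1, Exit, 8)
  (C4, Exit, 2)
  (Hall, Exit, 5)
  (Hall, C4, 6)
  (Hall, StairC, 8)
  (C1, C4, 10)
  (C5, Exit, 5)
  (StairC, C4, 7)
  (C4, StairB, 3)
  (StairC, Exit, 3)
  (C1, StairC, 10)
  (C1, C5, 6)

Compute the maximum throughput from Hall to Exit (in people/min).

13

Augment Hall→Exit: bottleneck 5, flow now 5.
Augment Hall→StairC→Exit: bottleneck 3, flow now 8.
Augment Hall→C4→Exit: bottleneck 2, flow now 10.
Augment Hall→C4→StairB→Exit: bottleneck 3, flow now 13.
No augmenting path remains; maximum flow = 13.
In the residual graph, reachable from Hall: {Hall, StairC, C4}.
Min-cut edges: Hall→Exit (5), StairC→Exit (3), C4→StairB (3), C4→Exit (2); capacity 5 + 3 + 3 + 2 = 13.
This cut is saturated, so no flow can exceed 13.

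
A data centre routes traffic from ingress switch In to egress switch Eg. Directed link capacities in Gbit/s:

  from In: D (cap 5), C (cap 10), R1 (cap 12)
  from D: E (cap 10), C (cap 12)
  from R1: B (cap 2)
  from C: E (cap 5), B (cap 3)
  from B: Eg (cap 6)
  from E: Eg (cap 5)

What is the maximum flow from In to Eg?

10

Augment In→D→E→Eg: bottleneck 5, flow now 5.
Augment In→R1→B→Eg: bottleneck 2, flow now 7.
Augment In→C→B→Eg: bottleneck 3, flow now 10.
No augmenting path remains; maximum flow = 10.
In the residual graph, reachable from In: {In, D, R1, C, E}.
Min-cut edges: R1→B (2), C→B (3), E→Eg (5); capacity 2 + 3 + 5 = 10.
This cut is saturated, so no flow can exceed 10.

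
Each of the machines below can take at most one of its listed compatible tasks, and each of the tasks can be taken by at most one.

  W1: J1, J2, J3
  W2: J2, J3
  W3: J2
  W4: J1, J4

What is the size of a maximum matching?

4

Unit-capacity flow: source→left, listed edges, right→sink; max matching = max flow.
Augmenting path W1→J1 (+1); matched 1.
Augmenting path W2→J2 (+1); matched 2.
Augmenting path W4→J4 (+1); matched 3.
Augmenting path W3→J2→W2→J3 (+1); matched 4.
No augmenting path remains; maximum matching = 4.
König certificate: {W1, W2, W3, W4} is a vertex cover of size 4 (every listed pair touches it), so no matching can be larger.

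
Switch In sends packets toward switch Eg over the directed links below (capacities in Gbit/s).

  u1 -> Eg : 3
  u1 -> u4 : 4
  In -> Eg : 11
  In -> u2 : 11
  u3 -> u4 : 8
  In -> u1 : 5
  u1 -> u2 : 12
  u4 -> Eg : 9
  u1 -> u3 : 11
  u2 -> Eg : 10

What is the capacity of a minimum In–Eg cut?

26

Augment In→Eg: bottleneck 11, flow now 11.
Augment In→u1→Eg: bottleneck 3, flow now 14.
Augment In→u2→Eg: bottleneck 10, flow now 24.
Augment In→u1→u4→Eg: bottleneck 2, flow now 26.
No augmenting path remains; maximum flow = 26.
By max-flow min-cut, the minimum cut capacity equals the max flow.
In the residual graph, reachable from In: {In, u2}.
Min-cut edges: In→u1 (5), In→Eg (11), u2→Eg (10); capacity 5 + 11 + 10 = 26.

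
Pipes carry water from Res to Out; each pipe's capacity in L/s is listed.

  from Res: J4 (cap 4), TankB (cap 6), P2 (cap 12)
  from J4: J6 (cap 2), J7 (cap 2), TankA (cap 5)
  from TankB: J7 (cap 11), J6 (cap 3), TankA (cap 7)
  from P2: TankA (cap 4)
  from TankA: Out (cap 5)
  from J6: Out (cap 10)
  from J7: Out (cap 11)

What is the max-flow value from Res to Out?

Augment Res→J4→TankA→Out: bottleneck 4, flow now 4.
Augment Res→TankB→TankA→Out: bottleneck 1, flow now 5.
Augment Res→TankB→J6→Out: bottleneck 3, flow now 8.
Augment Res→TankB→J7→Out: bottleneck 2, flow now 10.
Augment Res→P2→TankA→J4→J6→Out: bottleneck 2, flow now 12. (uses reverse residual edge)
Augment Res→P2→TankA→J4→J7→Out: bottleneck 2, flow now 14. (uses reverse residual edge)
No augmenting path remains; maximum flow = 14.
In the residual graph, reachable from Res: {Res, P2}.
Min-cut edges: Res→J4 (4), Res→TankB (6), P2→TankA (4); capacity 4 + 6 + 4 = 14.
This cut is saturated, so no flow can exceed 14.

14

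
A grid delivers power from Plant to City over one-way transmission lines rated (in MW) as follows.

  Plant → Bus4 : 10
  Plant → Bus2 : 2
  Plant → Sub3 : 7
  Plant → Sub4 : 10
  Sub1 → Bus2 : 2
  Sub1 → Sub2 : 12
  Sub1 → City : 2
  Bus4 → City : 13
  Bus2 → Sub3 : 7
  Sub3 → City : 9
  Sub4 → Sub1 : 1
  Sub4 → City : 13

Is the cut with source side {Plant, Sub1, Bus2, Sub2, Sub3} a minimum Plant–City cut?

No — its capacity is 31, but the minimum cut has capacity 29.

Given cut capacity: 10 + 10 + 2 + 9 = 31.
Augment Plant→Bus4→City: bottleneck 10, flow now 10.
Augment Plant→Sub3→City: bottleneck 7, flow now 17.
Augment Plant→Sub4→City: bottleneck 10, flow now 27.
Augment Plant→Bus2→Sub3→City: bottleneck 2, flow now 29.
No augmenting path remains; maximum flow = 29.
In the residual graph, reachable from Plant: {Plant}.
Min-cut edges: Plant→Bus4 (10), Plant→Bus2 (2), Plant→Sub3 (7), Plant→Sub4 (10); capacity 10 + 2 + 7 + 10 = 29.
Cut capacity 31 exceeds the max flow 29, so it is not minimum.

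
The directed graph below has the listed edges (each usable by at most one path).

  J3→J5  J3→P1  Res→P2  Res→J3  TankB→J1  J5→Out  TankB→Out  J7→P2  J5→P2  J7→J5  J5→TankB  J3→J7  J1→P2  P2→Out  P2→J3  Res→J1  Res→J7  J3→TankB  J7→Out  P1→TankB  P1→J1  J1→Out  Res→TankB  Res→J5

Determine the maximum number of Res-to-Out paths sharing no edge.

Assign every edge capacity 1; by Menger, the answer equals the max flow.
Path Res→J7→Out (+1); total 1.
Path Res→TankB→Out (+1); total 2.
Path Res→J1→Out (+1); total 3.
Path Res→J5→Out (+1); total 4.
Path Res→P2→Out (+1); total 5.
No residual Res→Out path; max flow = 5.
Certifying cut of size 5: {J1→Out, J5→Out, J7→Out, P2→Out, TankB→Out}.

5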